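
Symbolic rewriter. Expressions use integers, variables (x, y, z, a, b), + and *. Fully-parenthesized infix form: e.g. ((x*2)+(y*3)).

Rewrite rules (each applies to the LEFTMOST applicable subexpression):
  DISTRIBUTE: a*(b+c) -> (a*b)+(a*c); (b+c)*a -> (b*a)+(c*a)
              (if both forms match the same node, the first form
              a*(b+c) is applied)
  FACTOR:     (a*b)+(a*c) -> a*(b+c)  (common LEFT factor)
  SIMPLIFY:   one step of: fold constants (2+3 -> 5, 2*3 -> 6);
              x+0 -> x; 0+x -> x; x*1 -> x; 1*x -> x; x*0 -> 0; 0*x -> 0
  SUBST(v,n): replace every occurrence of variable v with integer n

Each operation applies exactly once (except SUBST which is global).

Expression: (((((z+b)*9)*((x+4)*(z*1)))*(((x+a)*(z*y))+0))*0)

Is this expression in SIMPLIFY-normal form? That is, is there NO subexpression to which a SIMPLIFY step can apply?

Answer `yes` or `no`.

Answer: no

Derivation:
Expression: (((((z+b)*9)*((x+4)*(z*1)))*(((x+a)*(z*y))+0))*0)
Scanning for simplifiable subexpressions (pre-order)...
  at root: (((((z+b)*9)*((x+4)*(z*1)))*(((x+a)*(z*y))+0))*0) (SIMPLIFIABLE)
  at L: ((((z+b)*9)*((x+4)*(z*1)))*(((x+a)*(z*y))+0)) (not simplifiable)
  at LL: (((z+b)*9)*((x+4)*(z*1))) (not simplifiable)
  at LLL: ((z+b)*9) (not simplifiable)
  at LLLL: (z+b) (not simplifiable)
  at LLR: ((x+4)*(z*1)) (not simplifiable)
  at LLRL: (x+4) (not simplifiable)
  at LLRR: (z*1) (SIMPLIFIABLE)
  at LR: (((x+a)*(z*y))+0) (SIMPLIFIABLE)
  at LRL: ((x+a)*(z*y)) (not simplifiable)
  at LRLL: (x+a) (not simplifiable)
  at LRLR: (z*y) (not simplifiable)
Found simplifiable subexpr at path root: (((((z+b)*9)*((x+4)*(z*1)))*(((x+a)*(z*y))+0))*0)
One SIMPLIFY step would give: 0
-> NOT in normal form.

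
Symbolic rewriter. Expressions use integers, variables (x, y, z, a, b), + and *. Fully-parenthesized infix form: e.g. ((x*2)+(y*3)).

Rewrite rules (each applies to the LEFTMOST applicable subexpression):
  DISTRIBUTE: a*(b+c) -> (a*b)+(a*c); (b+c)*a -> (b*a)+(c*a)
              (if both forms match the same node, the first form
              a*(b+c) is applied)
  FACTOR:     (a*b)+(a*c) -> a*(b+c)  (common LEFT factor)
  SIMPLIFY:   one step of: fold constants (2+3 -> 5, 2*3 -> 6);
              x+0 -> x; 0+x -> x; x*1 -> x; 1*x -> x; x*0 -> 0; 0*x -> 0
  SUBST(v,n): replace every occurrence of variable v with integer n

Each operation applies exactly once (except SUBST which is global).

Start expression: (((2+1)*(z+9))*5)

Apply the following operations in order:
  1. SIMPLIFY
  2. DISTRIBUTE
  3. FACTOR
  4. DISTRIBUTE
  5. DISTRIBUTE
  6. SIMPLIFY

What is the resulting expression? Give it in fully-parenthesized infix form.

Answer: (((3*z)*5)+(27*5))

Derivation:
Start: (((2+1)*(z+9))*5)
Apply SIMPLIFY at LL (target: (2+1)): (((2+1)*(z+9))*5) -> ((3*(z+9))*5)
Apply DISTRIBUTE at L (target: (3*(z+9))): ((3*(z+9))*5) -> (((3*z)+(3*9))*5)
Apply FACTOR at L (target: ((3*z)+(3*9))): (((3*z)+(3*9))*5) -> ((3*(z+9))*5)
Apply DISTRIBUTE at L (target: (3*(z+9))): ((3*(z+9))*5) -> (((3*z)+(3*9))*5)
Apply DISTRIBUTE at root (target: (((3*z)+(3*9))*5)): (((3*z)+(3*9))*5) -> (((3*z)*5)+((3*9)*5))
Apply SIMPLIFY at RL (target: (3*9)): (((3*z)*5)+((3*9)*5)) -> (((3*z)*5)+(27*5))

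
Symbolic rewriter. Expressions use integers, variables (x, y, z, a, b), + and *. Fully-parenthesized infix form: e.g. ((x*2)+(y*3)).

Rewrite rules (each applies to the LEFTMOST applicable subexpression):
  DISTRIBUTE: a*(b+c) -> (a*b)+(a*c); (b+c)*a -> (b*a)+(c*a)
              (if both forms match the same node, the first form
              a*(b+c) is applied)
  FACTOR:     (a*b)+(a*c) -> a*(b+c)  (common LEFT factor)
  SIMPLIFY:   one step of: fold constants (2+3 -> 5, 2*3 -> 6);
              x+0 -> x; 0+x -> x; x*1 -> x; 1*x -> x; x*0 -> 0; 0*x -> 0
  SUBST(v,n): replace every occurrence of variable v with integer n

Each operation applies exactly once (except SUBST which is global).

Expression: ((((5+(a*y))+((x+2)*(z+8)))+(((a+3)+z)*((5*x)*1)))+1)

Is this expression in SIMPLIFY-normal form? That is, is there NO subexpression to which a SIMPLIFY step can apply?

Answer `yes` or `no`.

Answer: no

Derivation:
Expression: ((((5+(a*y))+((x+2)*(z+8)))+(((a+3)+z)*((5*x)*1)))+1)
Scanning for simplifiable subexpressions (pre-order)...
  at root: ((((5+(a*y))+((x+2)*(z+8)))+(((a+3)+z)*((5*x)*1)))+1) (not simplifiable)
  at L: (((5+(a*y))+((x+2)*(z+8)))+(((a+3)+z)*((5*x)*1))) (not simplifiable)
  at LL: ((5+(a*y))+((x+2)*(z+8))) (not simplifiable)
  at LLL: (5+(a*y)) (not simplifiable)
  at LLLR: (a*y) (not simplifiable)
  at LLR: ((x+2)*(z+8)) (not simplifiable)
  at LLRL: (x+2) (not simplifiable)
  at LLRR: (z+8) (not simplifiable)
  at LR: (((a+3)+z)*((5*x)*1)) (not simplifiable)
  at LRL: ((a+3)+z) (not simplifiable)
  at LRLL: (a+3) (not simplifiable)
  at LRR: ((5*x)*1) (SIMPLIFIABLE)
  at LRRL: (5*x) (not simplifiable)
Found simplifiable subexpr at path LRR: ((5*x)*1)
One SIMPLIFY step would give: ((((5+(a*y))+((x+2)*(z+8)))+(((a+3)+z)*(5*x)))+1)
-> NOT in normal form.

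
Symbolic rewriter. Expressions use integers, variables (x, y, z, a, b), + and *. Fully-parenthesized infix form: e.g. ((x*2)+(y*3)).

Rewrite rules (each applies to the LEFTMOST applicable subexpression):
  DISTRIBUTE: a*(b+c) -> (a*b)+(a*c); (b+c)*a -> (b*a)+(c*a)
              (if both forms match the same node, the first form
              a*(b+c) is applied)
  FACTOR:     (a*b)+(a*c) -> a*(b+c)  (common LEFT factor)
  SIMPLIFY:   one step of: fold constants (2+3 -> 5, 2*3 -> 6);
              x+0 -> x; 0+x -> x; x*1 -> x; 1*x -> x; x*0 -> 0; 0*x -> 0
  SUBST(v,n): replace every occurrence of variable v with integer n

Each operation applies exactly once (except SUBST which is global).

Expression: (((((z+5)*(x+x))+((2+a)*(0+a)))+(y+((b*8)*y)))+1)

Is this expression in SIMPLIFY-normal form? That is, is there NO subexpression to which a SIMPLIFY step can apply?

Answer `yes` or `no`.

Expression: (((((z+5)*(x+x))+((2+a)*(0+a)))+(y+((b*8)*y)))+1)
Scanning for simplifiable subexpressions (pre-order)...
  at root: (((((z+5)*(x+x))+((2+a)*(0+a)))+(y+((b*8)*y)))+1) (not simplifiable)
  at L: ((((z+5)*(x+x))+((2+a)*(0+a)))+(y+((b*8)*y))) (not simplifiable)
  at LL: (((z+5)*(x+x))+((2+a)*(0+a))) (not simplifiable)
  at LLL: ((z+5)*(x+x)) (not simplifiable)
  at LLLL: (z+5) (not simplifiable)
  at LLLR: (x+x) (not simplifiable)
  at LLR: ((2+a)*(0+a)) (not simplifiable)
  at LLRL: (2+a) (not simplifiable)
  at LLRR: (0+a) (SIMPLIFIABLE)
  at LR: (y+((b*8)*y)) (not simplifiable)
  at LRR: ((b*8)*y) (not simplifiable)
  at LRRL: (b*8) (not simplifiable)
Found simplifiable subexpr at path LLRR: (0+a)
One SIMPLIFY step would give: (((((z+5)*(x+x))+((2+a)*a))+(y+((b*8)*y)))+1)
-> NOT in normal form.

Answer: no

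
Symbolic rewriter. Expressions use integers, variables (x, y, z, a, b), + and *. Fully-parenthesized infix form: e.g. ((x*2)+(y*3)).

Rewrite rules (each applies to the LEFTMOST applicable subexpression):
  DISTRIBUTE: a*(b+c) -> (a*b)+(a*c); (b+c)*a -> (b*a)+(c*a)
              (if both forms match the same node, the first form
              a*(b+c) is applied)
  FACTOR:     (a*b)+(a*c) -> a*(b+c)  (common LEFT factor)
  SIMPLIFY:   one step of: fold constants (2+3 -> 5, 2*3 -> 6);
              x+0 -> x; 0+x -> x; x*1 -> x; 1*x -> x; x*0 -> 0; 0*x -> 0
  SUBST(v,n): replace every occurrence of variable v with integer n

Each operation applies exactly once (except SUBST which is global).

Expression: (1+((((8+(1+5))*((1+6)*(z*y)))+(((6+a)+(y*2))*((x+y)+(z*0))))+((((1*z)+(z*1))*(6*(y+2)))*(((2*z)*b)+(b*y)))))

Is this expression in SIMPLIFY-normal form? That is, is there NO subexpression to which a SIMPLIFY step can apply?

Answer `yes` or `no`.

Expression: (1+((((8+(1+5))*((1+6)*(z*y)))+(((6+a)+(y*2))*((x+y)+(z*0))))+((((1*z)+(z*1))*(6*(y+2)))*(((2*z)*b)+(b*y)))))
Scanning for simplifiable subexpressions (pre-order)...
  at root: (1+((((8+(1+5))*((1+6)*(z*y)))+(((6+a)+(y*2))*((x+y)+(z*0))))+((((1*z)+(z*1))*(6*(y+2)))*(((2*z)*b)+(b*y))))) (not simplifiable)
  at R: ((((8+(1+5))*((1+6)*(z*y)))+(((6+a)+(y*2))*((x+y)+(z*0))))+((((1*z)+(z*1))*(6*(y+2)))*(((2*z)*b)+(b*y)))) (not simplifiable)
  at RL: (((8+(1+5))*((1+6)*(z*y)))+(((6+a)+(y*2))*((x+y)+(z*0)))) (not simplifiable)
  at RLL: ((8+(1+5))*((1+6)*(z*y))) (not simplifiable)
  at RLLL: (8+(1+5)) (not simplifiable)
  at RLLLR: (1+5) (SIMPLIFIABLE)
  at RLLR: ((1+6)*(z*y)) (not simplifiable)
  at RLLRL: (1+6) (SIMPLIFIABLE)
  at RLLRR: (z*y) (not simplifiable)
  at RLR: (((6+a)+(y*2))*((x+y)+(z*0))) (not simplifiable)
  at RLRL: ((6+a)+(y*2)) (not simplifiable)
  at RLRLL: (6+a) (not simplifiable)
  at RLRLR: (y*2) (not simplifiable)
  at RLRR: ((x+y)+(z*0)) (not simplifiable)
  at RLRRL: (x+y) (not simplifiable)
  at RLRRR: (z*0) (SIMPLIFIABLE)
  at RR: ((((1*z)+(z*1))*(6*(y+2)))*(((2*z)*b)+(b*y))) (not simplifiable)
  at RRL: (((1*z)+(z*1))*(6*(y+2))) (not simplifiable)
  at RRLL: ((1*z)+(z*1)) (not simplifiable)
  at RRLLL: (1*z) (SIMPLIFIABLE)
  at RRLLR: (z*1) (SIMPLIFIABLE)
  at RRLR: (6*(y+2)) (not simplifiable)
  at RRLRR: (y+2) (not simplifiable)
  at RRR: (((2*z)*b)+(b*y)) (not simplifiable)
  at RRRL: ((2*z)*b) (not simplifiable)
  at RRRLL: (2*z) (not simplifiable)
  at RRRR: (b*y) (not simplifiable)
Found simplifiable subexpr at path RLLLR: (1+5)
One SIMPLIFY step would give: (1+((((8+6)*((1+6)*(z*y)))+(((6+a)+(y*2))*((x+y)+(z*0))))+((((1*z)+(z*1))*(6*(y+2)))*(((2*z)*b)+(b*y)))))
-> NOT in normal form.

Answer: no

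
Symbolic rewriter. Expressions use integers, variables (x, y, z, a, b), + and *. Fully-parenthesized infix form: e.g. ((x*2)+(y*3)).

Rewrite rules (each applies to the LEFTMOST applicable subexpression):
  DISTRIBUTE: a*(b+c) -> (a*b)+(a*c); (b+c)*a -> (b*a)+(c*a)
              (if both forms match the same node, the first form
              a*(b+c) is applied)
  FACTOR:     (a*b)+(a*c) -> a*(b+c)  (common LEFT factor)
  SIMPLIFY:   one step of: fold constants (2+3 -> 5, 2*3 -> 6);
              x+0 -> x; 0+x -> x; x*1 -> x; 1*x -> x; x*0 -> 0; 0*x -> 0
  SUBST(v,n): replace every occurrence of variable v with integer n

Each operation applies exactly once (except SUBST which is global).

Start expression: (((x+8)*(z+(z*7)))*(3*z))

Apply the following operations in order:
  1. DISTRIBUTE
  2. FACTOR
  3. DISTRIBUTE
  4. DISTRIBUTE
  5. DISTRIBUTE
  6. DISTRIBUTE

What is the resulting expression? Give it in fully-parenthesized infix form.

Start: (((x+8)*(z+(z*7)))*(3*z))
Apply DISTRIBUTE at L (target: ((x+8)*(z+(z*7)))): (((x+8)*(z+(z*7)))*(3*z)) -> ((((x+8)*z)+((x+8)*(z*7)))*(3*z))
Apply FACTOR at L (target: (((x+8)*z)+((x+8)*(z*7)))): ((((x+8)*z)+((x+8)*(z*7)))*(3*z)) -> (((x+8)*(z+(z*7)))*(3*z))
Apply DISTRIBUTE at L (target: ((x+8)*(z+(z*7)))): (((x+8)*(z+(z*7)))*(3*z)) -> ((((x+8)*z)+((x+8)*(z*7)))*(3*z))
Apply DISTRIBUTE at root (target: ((((x+8)*z)+((x+8)*(z*7)))*(3*z))): ((((x+8)*z)+((x+8)*(z*7)))*(3*z)) -> ((((x+8)*z)*(3*z))+(((x+8)*(z*7))*(3*z)))
Apply DISTRIBUTE at LL (target: ((x+8)*z)): ((((x+8)*z)*(3*z))+(((x+8)*(z*7))*(3*z))) -> ((((x*z)+(8*z))*(3*z))+(((x+8)*(z*7))*(3*z)))
Apply DISTRIBUTE at L (target: (((x*z)+(8*z))*(3*z))): ((((x*z)+(8*z))*(3*z))+(((x+8)*(z*7))*(3*z))) -> ((((x*z)*(3*z))+((8*z)*(3*z)))+(((x+8)*(z*7))*(3*z)))

Answer: ((((x*z)*(3*z))+((8*z)*(3*z)))+(((x+8)*(z*7))*(3*z)))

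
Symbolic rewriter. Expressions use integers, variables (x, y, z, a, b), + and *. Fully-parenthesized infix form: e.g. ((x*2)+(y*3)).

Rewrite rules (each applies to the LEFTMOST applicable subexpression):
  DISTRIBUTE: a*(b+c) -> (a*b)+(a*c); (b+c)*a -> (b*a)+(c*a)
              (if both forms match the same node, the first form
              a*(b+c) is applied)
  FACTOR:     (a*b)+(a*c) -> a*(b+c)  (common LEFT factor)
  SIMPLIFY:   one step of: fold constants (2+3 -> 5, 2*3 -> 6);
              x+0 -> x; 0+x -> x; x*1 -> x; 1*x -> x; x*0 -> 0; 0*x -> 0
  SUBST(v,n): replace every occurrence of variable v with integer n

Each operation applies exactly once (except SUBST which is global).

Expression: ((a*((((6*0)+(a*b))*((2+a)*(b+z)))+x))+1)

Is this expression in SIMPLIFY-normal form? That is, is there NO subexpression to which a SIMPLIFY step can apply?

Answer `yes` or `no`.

Expression: ((a*((((6*0)+(a*b))*((2+a)*(b+z)))+x))+1)
Scanning for simplifiable subexpressions (pre-order)...
  at root: ((a*((((6*0)+(a*b))*((2+a)*(b+z)))+x))+1) (not simplifiable)
  at L: (a*((((6*0)+(a*b))*((2+a)*(b+z)))+x)) (not simplifiable)
  at LR: ((((6*0)+(a*b))*((2+a)*(b+z)))+x) (not simplifiable)
  at LRL: (((6*0)+(a*b))*((2+a)*(b+z))) (not simplifiable)
  at LRLL: ((6*0)+(a*b)) (not simplifiable)
  at LRLLL: (6*0) (SIMPLIFIABLE)
  at LRLLR: (a*b) (not simplifiable)
  at LRLR: ((2+a)*(b+z)) (not simplifiable)
  at LRLRL: (2+a) (not simplifiable)
  at LRLRR: (b+z) (not simplifiable)
Found simplifiable subexpr at path LRLLL: (6*0)
One SIMPLIFY step would give: ((a*(((0+(a*b))*((2+a)*(b+z)))+x))+1)
-> NOT in normal form.

Answer: no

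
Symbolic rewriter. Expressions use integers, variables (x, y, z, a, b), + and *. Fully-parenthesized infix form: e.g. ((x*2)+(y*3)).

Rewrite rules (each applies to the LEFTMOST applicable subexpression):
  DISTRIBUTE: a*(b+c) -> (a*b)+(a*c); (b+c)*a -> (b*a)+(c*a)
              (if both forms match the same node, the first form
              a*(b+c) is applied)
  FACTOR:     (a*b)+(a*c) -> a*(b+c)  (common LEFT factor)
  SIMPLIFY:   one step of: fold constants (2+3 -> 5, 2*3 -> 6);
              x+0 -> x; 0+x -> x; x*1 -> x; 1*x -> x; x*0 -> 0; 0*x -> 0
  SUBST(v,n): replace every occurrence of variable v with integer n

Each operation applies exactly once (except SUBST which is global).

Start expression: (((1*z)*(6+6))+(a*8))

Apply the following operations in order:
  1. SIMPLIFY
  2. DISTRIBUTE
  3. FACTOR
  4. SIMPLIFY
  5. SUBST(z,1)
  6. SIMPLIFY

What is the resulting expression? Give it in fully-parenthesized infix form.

Start: (((1*z)*(6+6))+(a*8))
Apply SIMPLIFY at LL (target: (1*z)): (((1*z)*(6+6))+(a*8)) -> ((z*(6+6))+(a*8))
Apply DISTRIBUTE at L (target: (z*(6+6))): ((z*(6+6))+(a*8)) -> (((z*6)+(z*6))+(a*8))
Apply FACTOR at L (target: ((z*6)+(z*6))): (((z*6)+(z*6))+(a*8)) -> ((z*(6+6))+(a*8))
Apply SIMPLIFY at LR (target: (6+6)): ((z*(6+6))+(a*8)) -> ((z*12)+(a*8))
Apply SUBST(z,1): ((z*12)+(a*8)) -> ((1*12)+(a*8))
Apply SIMPLIFY at L (target: (1*12)): ((1*12)+(a*8)) -> (12+(a*8))

Answer: (12+(a*8))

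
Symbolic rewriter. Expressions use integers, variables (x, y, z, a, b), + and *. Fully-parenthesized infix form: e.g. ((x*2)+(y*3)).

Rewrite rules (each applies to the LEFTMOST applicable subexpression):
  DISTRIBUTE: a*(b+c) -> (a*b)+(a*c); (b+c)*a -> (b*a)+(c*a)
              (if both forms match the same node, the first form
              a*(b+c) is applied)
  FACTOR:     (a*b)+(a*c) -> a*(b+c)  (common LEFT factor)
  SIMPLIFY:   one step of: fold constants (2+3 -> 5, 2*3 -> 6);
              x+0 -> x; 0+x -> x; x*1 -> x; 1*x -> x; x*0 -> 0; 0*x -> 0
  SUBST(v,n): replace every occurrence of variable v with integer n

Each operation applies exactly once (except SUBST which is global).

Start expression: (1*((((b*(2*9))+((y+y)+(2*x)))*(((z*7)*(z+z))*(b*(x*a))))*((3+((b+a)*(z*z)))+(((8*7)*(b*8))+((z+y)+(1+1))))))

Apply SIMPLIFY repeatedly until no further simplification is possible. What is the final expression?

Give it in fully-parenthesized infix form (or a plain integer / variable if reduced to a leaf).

Answer: ((((b*18)+((y+y)+(2*x)))*(((z*7)*(z+z))*(b*(x*a))))*((3+((b+a)*(z*z)))+((56*(b*8))+((z+y)+2))))

Derivation:
Start: (1*((((b*(2*9))+((y+y)+(2*x)))*(((z*7)*(z+z))*(b*(x*a))))*((3+((b+a)*(z*z)))+(((8*7)*(b*8))+((z+y)+(1+1))))))
Step 1: at root: (1*((((b*(2*9))+((y+y)+(2*x)))*(((z*7)*(z+z))*(b*(x*a))))*((3+((b+a)*(z*z)))+(((8*7)*(b*8))+((z+y)+(1+1)))))) -> ((((b*(2*9))+((y+y)+(2*x)))*(((z*7)*(z+z))*(b*(x*a))))*((3+((b+a)*(z*z)))+(((8*7)*(b*8))+((z+y)+(1+1))))); overall: (1*((((b*(2*9))+((y+y)+(2*x)))*(((z*7)*(z+z))*(b*(x*a))))*((3+((b+a)*(z*z)))+(((8*7)*(b*8))+((z+y)+(1+1)))))) -> ((((b*(2*9))+((y+y)+(2*x)))*(((z*7)*(z+z))*(b*(x*a))))*((3+((b+a)*(z*z)))+(((8*7)*(b*8))+((z+y)+(1+1)))))
Step 2: at LLLR: (2*9) -> 18; overall: ((((b*(2*9))+((y+y)+(2*x)))*(((z*7)*(z+z))*(b*(x*a))))*((3+((b+a)*(z*z)))+(((8*7)*(b*8))+((z+y)+(1+1))))) -> ((((b*18)+((y+y)+(2*x)))*(((z*7)*(z+z))*(b*(x*a))))*((3+((b+a)*(z*z)))+(((8*7)*(b*8))+((z+y)+(1+1)))))
Step 3: at RRLL: (8*7) -> 56; overall: ((((b*18)+((y+y)+(2*x)))*(((z*7)*(z+z))*(b*(x*a))))*((3+((b+a)*(z*z)))+(((8*7)*(b*8))+((z+y)+(1+1))))) -> ((((b*18)+((y+y)+(2*x)))*(((z*7)*(z+z))*(b*(x*a))))*((3+((b+a)*(z*z)))+((56*(b*8))+((z+y)+(1+1)))))
Step 4: at RRRR: (1+1) -> 2; overall: ((((b*18)+((y+y)+(2*x)))*(((z*7)*(z+z))*(b*(x*a))))*((3+((b+a)*(z*z)))+((56*(b*8))+((z+y)+(1+1))))) -> ((((b*18)+((y+y)+(2*x)))*(((z*7)*(z+z))*(b*(x*a))))*((3+((b+a)*(z*z)))+((56*(b*8))+((z+y)+2))))
Fixed point: ((((b*18)+((y+y)+(2*x)))*(((z*7)*(z+z))*(b*(x*a))))*((3+((b+a)*(z*z)))+((56*(b*8))+((z+y)+2))))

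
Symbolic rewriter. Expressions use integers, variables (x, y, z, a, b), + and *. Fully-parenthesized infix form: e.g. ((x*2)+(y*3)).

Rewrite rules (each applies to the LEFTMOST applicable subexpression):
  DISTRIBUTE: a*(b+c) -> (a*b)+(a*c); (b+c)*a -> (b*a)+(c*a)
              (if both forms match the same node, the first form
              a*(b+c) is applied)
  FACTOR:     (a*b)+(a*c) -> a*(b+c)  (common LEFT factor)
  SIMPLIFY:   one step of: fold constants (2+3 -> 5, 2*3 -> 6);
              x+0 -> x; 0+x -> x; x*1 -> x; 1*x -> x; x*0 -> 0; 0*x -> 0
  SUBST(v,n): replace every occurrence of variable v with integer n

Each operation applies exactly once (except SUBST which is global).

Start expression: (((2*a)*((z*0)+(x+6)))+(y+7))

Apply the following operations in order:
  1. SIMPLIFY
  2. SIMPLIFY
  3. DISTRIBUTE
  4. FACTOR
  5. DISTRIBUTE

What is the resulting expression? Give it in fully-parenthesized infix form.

Start: (((2*a)*((z*0)+(x+6)))+(y+7))
Apply SIMPLIFY at LRL (target: (z*0)): (((2*a)*((z*0)+(x+6)))+(y+7)) -> (((2*a)*(0+(x+6)))+(y+7))
Apply SIMPLIFY at LR (target: (0+(x+6))): (((2*a)*(0+(x+6)))+(y+7)) -> (((2*a)*(x+6))+(y+7))
Apply DISTRIBUTE at L (target: ((2*a)*(x+6))): (((2*a)*(x+6))+(y+7)) -> ((((2*a)*x)+((2*a)*6))+(y+7))
Apply FACTOR at L (target: (((2*a)*x)+((2*a)*6))): ((((2*a)*x)+((2*a)*6))+(y+7)) -> (((2*a)*(x+6))+(y+7))
Apply DISTRIBUTE at L (target: ((2*a)*(x+6))): (((2*a)*(x+6))+(y+7)) -> ((((2*a)*x)+((2*a)*6))+(y+7))

Answer: ((((2*a)*x)+((2*a)*6))+(y+7))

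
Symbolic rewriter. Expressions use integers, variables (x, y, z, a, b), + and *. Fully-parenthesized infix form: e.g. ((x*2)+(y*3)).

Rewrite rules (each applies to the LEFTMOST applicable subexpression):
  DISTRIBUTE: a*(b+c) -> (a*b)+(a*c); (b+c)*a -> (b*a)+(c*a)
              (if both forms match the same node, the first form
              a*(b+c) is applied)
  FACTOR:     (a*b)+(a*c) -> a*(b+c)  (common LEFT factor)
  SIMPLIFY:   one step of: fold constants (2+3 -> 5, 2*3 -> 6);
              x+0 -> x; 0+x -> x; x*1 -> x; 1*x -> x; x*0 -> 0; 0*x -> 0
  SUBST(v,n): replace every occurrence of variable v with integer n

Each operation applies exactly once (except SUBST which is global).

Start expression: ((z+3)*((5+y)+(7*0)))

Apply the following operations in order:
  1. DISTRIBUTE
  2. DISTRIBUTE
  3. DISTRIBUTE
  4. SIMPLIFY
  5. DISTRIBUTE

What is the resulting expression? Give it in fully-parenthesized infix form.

Start: ((z+3)*((5+y)+(7*0)))
Apply DISTRIBUTE at root (target: ((z+3)*((5+y)+(7*0)))): ((z+3)*((5+y)+(7*0))) -> (((z+3)*(5+y))+((z+3)*(7*0)))
Apply DISTRIBUTE at L (target: ((z+3)*(5+y))): (((z+3)*(5+y))+((z+3)*(7*0))) -> ((((z+3)*5)+((z+3)*y))+((z+3)*(7*0)))
Apply DISTRIBUTE at LL (target: ((z+3)*5)): ((((z+3)*5)+((z+3)*y))+((z+3)*(7*0))) -> ((((z*5)+(3*5))+((z+3)*y))+((z+3)*(7*0)))
Apply SIMPLIFY at LLR (target: (3*5)): ((((z*5)+(3*5))+((z+3)*y))+((z+3)*(7*0))) -> ((((z*5)+15)+((z+3)*y))+((z+3)*(7*0)))
Apply DISTRIBUTE at LR (target: ((z+3)*y)): ((((z*5)+15)+((z+3)*y))+((z+3)*(7*0))) -> ((((z*5)+15)+((z*y)+(3*y)))+((z+3)*(7*0)))

Answer: ((((z*5)+15)+((z*y)+(3*y)))+((z+3)*(7*0)))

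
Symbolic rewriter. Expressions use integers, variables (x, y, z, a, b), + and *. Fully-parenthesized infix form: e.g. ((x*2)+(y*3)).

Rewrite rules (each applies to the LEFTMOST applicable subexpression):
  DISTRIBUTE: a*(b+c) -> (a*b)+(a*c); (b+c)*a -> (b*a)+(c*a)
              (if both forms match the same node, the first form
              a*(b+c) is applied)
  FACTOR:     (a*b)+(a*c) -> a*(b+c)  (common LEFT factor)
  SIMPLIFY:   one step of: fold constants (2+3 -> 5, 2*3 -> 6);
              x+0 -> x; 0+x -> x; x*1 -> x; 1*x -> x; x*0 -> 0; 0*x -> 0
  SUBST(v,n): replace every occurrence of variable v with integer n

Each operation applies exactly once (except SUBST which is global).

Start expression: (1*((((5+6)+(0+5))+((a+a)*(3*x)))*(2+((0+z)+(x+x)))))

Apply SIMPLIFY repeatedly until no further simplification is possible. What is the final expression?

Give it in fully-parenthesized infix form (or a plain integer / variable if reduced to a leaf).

Start: (1*((((5+6)+(0+5))+((a+a)*(3*x)))*(2+((0+z)+(x+x)))))
Step 1: at root: (1*((((5+6)+(0+5))+((a+a)*(3*x)))*(2+((0+z)+(x+x))))) -> ((((5+6)+(0+5))+((a+a)*(3*x)))*(2+((0+z)+(x+x)))); overall: (1*((((5+6)+(0+5))+((a+a)*(3*x)))*(2+((0+z)+(x+x))))) -> ((((5+6)+(0+5))+((a+a)*(3*x)))*(2+((0+z)+(x+x))))
Step 2: at LLL: (5+6) -> 11; overall: ((((5+6)+(0+5))+((a+a)*(3*x)))*(2+((0+z)+(x+x)))) -> (((11+(0+5))+((a+a)*(3*x)))*(2+((0+z)+(x+x))))
Step 3: at LLR: (0+5) -> 5; overall: (((11+(0+5))+((a+a)*(3*x)))*(2+((0+z)+(x+x)))) -> (((11+5)+((a+a)*(3*x)))*(2+((0+z)+(x+x))))
Step 4: at LL: (11+5) -> 16; overall: (((11+5)+((a+a)*(3*x)))*(2+((0+z)+(x+x)))) -> ((16+((a+a)*(3*x)))*(2+((0+z)+(x+x))))
Step 5: at RRL: (0+z) -> z; overall: ((16+((a+a)*(3*x)))*(2+((0+z)+(x+x)))) -> ((16+((a+a)*(3*x)))*(2+(z+(x+x))))
Fixed point: ((16+((a+a)*(3*x)))*(2+(z+(x+x))))

Answer: ((16+((a+a)*(3*x)))*(2+(z+(x+x))))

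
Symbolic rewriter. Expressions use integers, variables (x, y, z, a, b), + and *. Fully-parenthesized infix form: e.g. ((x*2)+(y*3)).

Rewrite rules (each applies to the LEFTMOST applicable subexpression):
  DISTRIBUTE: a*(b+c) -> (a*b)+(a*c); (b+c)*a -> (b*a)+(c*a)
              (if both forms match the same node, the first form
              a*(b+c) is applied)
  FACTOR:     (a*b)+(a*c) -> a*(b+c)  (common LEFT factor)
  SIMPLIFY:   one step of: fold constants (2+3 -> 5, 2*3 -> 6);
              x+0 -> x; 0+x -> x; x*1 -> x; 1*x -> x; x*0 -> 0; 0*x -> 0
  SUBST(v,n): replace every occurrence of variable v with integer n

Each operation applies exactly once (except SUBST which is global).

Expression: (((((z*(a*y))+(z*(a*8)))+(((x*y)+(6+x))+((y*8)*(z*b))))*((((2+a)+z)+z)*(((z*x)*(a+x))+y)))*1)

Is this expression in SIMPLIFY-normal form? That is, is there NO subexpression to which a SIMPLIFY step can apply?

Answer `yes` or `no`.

Answer: no

Derivation:
Expression: (((((z*(a*y))+(z*(a*8)))+(((x*y)+(6+x))+((y*8)*(z*b))))*((((2+a)+z)+z)*(((z*x)*(a+x))+y)))*1)
Scanning for simplifiable subexpressions (pre-order)...
  at root: (((((z*(a*y))+(z*(a*8)))+(((x*y)+(6+x))+((y*8)*(z*b))))*((((2+a)+z)+z)*(((z*x)*(a+x))+y)))*1) (SIMPLIFIABLE)
  at L: ((((z*(a*y))+(z*(a*8)))+(((x*y)+(6+x))+((y*8)*(z*b))))*((((2+a)+z)+z)*(((z*x)*(a+x))+y))) (not simplifiable)
  at LL: (((z*(a*y))+(z*(a*8)))+(((x*y)+(6+x))+((y*8)*(z*b)))) (not simplifiable)
  at LLL: ((z*(a*y))+(z*(a*8))) (not simplifiable)
  at LLLL: (z*(a*y)) (not simplifiable)
  at LLLLR: (a*y) (not simplifiable)
  at LLLR: (z*(a*8)) (not simplifiable)
  at LLLRR: (a*8) (not simplifiable)
  at LLR: (((x*y)+(6+x))+((y*8)*(z*b))) (not simplifiable)
  at LLRL: ((x*y)+(6+x)) (not simplifiable)
  at LLRLL: (x*y) (not simplifiable)
  at LLRLR: (6+x) (not simplifiable)
  at LLRR: ((y*8)*(z*b)) (not simplifiable)
  at LLRRL: (y*8) (not simplifiable)
  at LLRRR: (z*b) (not simplifiable)
  at LR: ((((2+a)+z)+z)*(((z*x)*(a+x))+y)) (not simplifiable)
  at LRL: (((2+a)+z)+z) (not simplifiable)
  at LRLL: ((2+a)+z) (not simplifiable)
  at LRLLL: (2+a) (not simplifiable)
  at LRR: (((z*x)*(a+x))+y) (not simplifiable)
  at LRRL: ((z*x)*(a+x)) (not simplifiable)
  at LRRLL: (z*x) (not simplifiable)
  at LRRLR: (a+x) (not simplifiable)
Found simplifiable subexpr at path root: (((((z*(a*y))+(z*(a*8)))+(((x*y)+(6+x))+((y*8)*(z*b))))*((((2+a)+z)+z)*(((z*x)*(a+x))+y)))*1)
One SIMPLIFY step would give: ((((z*(a*y))+(z*(a*8)))+(((x*y)+(6+x))+((y*8)*(z*b))))*((((2+a)+z)+z)*(((z*x)*(a+x))+y)))
-> NOT in normal form.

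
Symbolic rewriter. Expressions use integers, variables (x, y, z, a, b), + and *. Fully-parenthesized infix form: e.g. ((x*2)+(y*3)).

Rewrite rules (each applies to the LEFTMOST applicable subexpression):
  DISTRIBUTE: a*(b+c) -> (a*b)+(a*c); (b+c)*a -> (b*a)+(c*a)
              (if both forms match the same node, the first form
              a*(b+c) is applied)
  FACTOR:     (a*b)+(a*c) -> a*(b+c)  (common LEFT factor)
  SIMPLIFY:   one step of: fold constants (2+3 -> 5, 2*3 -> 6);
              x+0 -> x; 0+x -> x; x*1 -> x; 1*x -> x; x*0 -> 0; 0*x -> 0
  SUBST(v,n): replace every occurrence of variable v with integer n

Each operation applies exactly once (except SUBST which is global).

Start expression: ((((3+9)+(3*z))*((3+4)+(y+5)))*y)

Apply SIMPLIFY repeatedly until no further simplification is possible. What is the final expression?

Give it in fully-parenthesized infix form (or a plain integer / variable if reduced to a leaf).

Answer: (((12+(3*z))*(7+(y+5)))*y)

Derivation:
Start: ((((3+9)+(3*z))*((3+4)+(y+5)))*y)
Step 1: at LLL: (3+9) -> 12; overall: ((((3+9)+(3*z))*((3+4)+(y+5)))*y) -> (((12+(3*z))*((3+4)+(y+5)))*y)
Step 2: at LRL: (3+4) -> 7; overall: (((12+(3*z))*((3+4)+(y+5)))*y) -> (((12+(3*z))*(7+(y+5)))*y)
Fixed point: (((12+(3*z))*(7+(y+5)))*y)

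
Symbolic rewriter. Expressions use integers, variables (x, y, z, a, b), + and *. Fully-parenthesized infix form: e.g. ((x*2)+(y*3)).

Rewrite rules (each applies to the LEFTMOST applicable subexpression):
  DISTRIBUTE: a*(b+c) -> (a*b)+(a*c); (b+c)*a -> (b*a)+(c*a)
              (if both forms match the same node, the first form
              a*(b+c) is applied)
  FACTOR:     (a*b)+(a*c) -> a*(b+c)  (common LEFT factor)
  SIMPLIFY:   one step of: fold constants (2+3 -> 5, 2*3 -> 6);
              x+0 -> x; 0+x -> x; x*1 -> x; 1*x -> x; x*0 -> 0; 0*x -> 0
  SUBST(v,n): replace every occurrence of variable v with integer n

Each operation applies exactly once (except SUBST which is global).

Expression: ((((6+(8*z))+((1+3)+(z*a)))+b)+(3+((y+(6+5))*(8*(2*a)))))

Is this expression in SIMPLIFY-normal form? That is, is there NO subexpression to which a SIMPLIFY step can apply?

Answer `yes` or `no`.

Answer: no

Derivation:
Expression: ((((6+(8*z))+((1+3)+(z*a)))+b)+(3+((y+(6+5))*(8*(2*a)))))
Scanning for simplifiable subexpressions (pre-order)...
  at root: ((((6+(8*z))+((1+3)+(z*a)))+b)+(3+((y+(6+5))*(8*(2*a))))) (not simplifiable)
  at L: (((6+(8*z))+((1+3)+(z*a)))+b) (not simplifiable)
  at LL: ((6+(8*z))+((1+3)+(z*a))) (not simplifiable)
  at LLL: (6+(8*z)) (not simplifiable)
  at LLLR: (8*z) (not simplifiable)
  at LLR: ((1+3)+(z*a)) (not simplifiable)
  at LLRL: (1+3) (SIMPLIFIABLE)
  at LLRR: (z*a) (not simplifiable)
  at R: (3+((y+(6+5))*(8*(2*a)))) (not simplifiable)
  at RR: ((y+(6+5))*(8*(2*a))) (not simplifiable)
  at RRL: (y+(6+5)) (not simplifiable)
  at RRLR: (6+5) (SIMPLIFIABLE)
  at RRR: (8*(2*a)) (not simplifiable)
  at RRRR: (2*a) (not simplifiable)
Found simplifiable subexpr at path LLRL: (1+3)
One SIMPLIFY step would give: ((((6+(8*z))+(4+(z*a)))+b)+(3+((y+(6+5))*(8*(2*a)))))
-> NOT in normal form.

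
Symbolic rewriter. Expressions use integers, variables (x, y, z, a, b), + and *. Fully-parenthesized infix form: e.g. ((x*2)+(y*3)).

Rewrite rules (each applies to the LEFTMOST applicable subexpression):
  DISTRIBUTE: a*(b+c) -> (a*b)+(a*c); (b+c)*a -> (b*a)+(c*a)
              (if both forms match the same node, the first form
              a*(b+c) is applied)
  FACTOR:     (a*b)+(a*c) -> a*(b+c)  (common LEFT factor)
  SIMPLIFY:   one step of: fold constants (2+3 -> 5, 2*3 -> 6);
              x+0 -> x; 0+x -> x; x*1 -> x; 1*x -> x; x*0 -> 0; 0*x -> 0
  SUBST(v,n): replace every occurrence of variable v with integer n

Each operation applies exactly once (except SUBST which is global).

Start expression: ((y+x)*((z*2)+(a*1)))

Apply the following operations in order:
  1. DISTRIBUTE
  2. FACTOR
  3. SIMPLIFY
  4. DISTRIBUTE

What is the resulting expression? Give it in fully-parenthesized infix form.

Start: ((y+x)*((z*2)+(a*1)))
Apply DISTRIBUTE at root (target: ((y+x)*((z*2)+(a*1)))): ((y+x)*((z*2)+(a*1))) -> (((y+x)*(z*2))+((y+x)*(a*1)))
Apply FACTOR at root (target: (((y+x)*(z*2))+((y+x)*(a*1)))): (((y+x)*(z*2))+((y+x)*(a*1))) -> ((y+x)*((z*2)+(a*1)))
Apply SIMPLIFY at RR (target: (a*1)): ((y+x)*((z*2)+(a*1))) -> ((y+x)*((z*2)+a))
Apply DISTRIBUTE at root (target: ((y+x)*((z*2)+a))): ((y+x)*((z*2)+a)) -> (((y+x)*(z*2))+((y+x)*a))

Answer: (((y+x)*(z*2))+((y+x)*a))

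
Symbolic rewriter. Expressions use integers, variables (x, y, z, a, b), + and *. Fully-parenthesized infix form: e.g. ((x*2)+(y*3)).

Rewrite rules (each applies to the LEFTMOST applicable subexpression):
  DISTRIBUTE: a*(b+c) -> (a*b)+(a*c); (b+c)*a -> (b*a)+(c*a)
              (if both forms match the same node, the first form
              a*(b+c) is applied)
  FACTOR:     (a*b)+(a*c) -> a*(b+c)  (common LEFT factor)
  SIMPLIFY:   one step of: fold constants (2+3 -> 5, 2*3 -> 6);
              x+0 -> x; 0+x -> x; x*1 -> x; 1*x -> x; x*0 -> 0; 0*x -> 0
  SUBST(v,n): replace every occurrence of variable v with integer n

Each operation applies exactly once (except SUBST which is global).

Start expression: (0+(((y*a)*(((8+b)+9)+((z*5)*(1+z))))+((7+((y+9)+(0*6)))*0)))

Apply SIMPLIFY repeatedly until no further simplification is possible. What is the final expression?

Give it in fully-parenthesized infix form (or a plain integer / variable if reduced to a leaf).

Answer: ((y*a)*(((8+b)+9)+((z*5)*(1+z))))

Derivation:
Start: (0+(((y*a)*(((8+b)+9)+((z*5)*(1+z))))+((7+((y+9)+(0*6)))*0)))
Step 1: at root: (0+(((y*a)*(((8+b)+9)+((z*5)*(1+z))))+((7+((y+9)+(0*6)))*0))) -> (((y*a)*(((8+b)+9)+((z*5)*(1+z))))+((7+((y+9)+(0*6)))*0)); overall: (0+(((y*a)*(((8+b)+9)+((z*5)*(1+z))))+((7+((y+9)+(0*6)))*0))) -> (((y*a)*(((8+b)+9)+((z*5)*(1+z))))+((7+((y+9)+(0*6)))*0))
Step 2: at R: ((7+((y+9)+(0*6)))*0) -> 0; overall: (((y*a)*(((8+b)+9)+((z*5)*(1+z))))+((7+((y+9)+(0*6)))*0)) -> (((y*a)*(((8+b)+9)+((z*5)*(1+z))))+0)
Step 3: at root: (((y*a)*(((8+b)+9)+((z*5)*(1+z))))+0) -> ((y*a)*(((8+b)+9)+((z*5)*(1+z)))); overall: (((y*a)*(((8+b)+9)+((z*5)*(1+z))))+0) -> ((y*a)*(((8+b)+9)+((z*5)*(1+z))))
Fixed point: ((y*a)*(((8+b)+9)+((z*5)*(1+z))))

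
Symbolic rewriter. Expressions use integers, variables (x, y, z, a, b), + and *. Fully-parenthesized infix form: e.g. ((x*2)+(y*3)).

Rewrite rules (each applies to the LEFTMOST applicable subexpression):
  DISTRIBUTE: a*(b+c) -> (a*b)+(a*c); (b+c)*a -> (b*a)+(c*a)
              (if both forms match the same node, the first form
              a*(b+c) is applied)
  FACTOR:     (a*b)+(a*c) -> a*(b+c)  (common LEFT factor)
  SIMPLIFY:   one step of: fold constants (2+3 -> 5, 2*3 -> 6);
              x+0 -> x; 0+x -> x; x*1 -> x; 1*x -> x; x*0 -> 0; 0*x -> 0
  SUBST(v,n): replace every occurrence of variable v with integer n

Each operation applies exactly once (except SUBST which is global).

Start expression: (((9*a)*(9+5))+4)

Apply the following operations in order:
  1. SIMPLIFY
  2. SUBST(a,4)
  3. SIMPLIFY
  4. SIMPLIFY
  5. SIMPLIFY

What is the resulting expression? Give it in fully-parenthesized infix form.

Start: (((9*a)*(9+5))+4)
Apply SIMPLIFY at LR (target: (9+5)): (((9*a)*(9+5))+4) -> (((9*a)*14)+4)
Apply SUBST(a,4): (((9*a)*14)+4) -> (((9*4)*14)+4)
Apply SIMPLIFY at LL (target: (9*4)): (((9*4)*14)+4) -> ((36*14)+4)
Apply SIMPLIFY at L (target: (36*14)): ((36*14)+4) -> (504+4)
Apply SIMPLIFY at root (target: (504+4)): (504+4) -> 508

Answer: 508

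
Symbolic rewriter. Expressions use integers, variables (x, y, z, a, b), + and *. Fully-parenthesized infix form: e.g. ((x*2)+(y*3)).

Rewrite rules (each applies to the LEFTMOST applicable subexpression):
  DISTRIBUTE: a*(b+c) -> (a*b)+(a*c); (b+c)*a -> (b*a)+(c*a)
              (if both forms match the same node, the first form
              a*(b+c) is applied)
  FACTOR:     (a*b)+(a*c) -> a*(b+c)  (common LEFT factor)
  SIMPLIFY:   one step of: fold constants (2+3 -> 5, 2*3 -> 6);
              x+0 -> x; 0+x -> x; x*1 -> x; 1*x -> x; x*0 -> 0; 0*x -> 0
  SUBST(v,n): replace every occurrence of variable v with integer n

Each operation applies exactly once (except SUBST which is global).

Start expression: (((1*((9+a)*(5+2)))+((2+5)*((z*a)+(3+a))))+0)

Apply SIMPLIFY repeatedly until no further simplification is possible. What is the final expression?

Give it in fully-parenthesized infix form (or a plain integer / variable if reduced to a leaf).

Start: (((1*((9+a)*(5+2)))+((2+5)*((z*a)+(3+a))))+0)
Step 1: at root: (((1*((9+a)*(5+2)))+((2+5)*((z*a)+(3+a))))+0) -> ((1*((9+a)*(5+2)))+((2+5)*((z*a)+(3+a)))); overall: (((1*((9+a)*(5+2)))+((2+5)*((z*a)+(3+a))))+0) -> ((1*((9+a)*(5+2)))+((2+5)*((z*a)+(3+a))))
Step 2: at L: (1*((9+a)*(5+2))) -> ((9+a)*(5+2)); overall: ((1*((9+a)*(5+2)))+((2+5)*((z*a)+(3+a)))) -> (((9+a)*(5+2))+((2+5)*((z*a)+(3+a))))
Step 3: at LR: (5+2) -> 7; overall: (((9+a)*(5+2))+((2+5)*((z*a)+(3+a)))) -> (((9+a)*7)+((2+5)*((z*a)+(3+a))))
Step 4: at RL: (2+5) -> 7; overall: (((9+a)*7)+((2+5)*((z*a)+(3+a)))) -> (((9+a)*7)+(7*((z*a)+(3+a))))
Fixed point: (((9+a)*7)+(7*((z*a)+(3+a))))

Answer: (((9+a)*7)+(7*((z*a)+(3+a))))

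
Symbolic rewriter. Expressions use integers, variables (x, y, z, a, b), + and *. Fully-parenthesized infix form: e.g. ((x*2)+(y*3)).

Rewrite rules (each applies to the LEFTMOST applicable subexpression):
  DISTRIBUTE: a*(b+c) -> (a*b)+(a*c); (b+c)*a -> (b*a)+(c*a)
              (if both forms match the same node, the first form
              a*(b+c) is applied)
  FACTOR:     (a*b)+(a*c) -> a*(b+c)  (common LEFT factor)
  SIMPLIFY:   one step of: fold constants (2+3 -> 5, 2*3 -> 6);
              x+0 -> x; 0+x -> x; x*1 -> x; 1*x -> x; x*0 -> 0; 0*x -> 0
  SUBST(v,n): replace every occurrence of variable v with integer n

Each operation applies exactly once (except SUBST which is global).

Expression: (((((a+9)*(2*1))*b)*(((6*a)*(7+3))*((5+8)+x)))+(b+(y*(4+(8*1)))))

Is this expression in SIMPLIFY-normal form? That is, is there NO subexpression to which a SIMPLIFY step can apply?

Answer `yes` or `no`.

Answer: no

Derivation:
Expression: (((((a+9)*(2*1))*b)*(((6*a)*(7+3))*((5+8)+x)))+(b+(y*(4+(8*1)))))
Scanning for simplifiable subexpressions (pre-order)...
  at root: (((((a+9)*(2*1))*b)*(((6*a)*(7+3))*((5+8)+x)))+(b+(y*(4+(8*1))))) (not simplifiable)
  at L: ((((a+9)*(2*1))*b)*(((6*a)*(7+3))*((5+8)+x))) (not simplifiable)
  at LL: (((a+9)*(2*1))*b) (not simplifiable)
  at LLL: ((a+9)*(2*1)) (not simplifiable)
  at LLLL: (a+9) (not simplifiable)
  at LLLR: (2*1) (SIMPLIFIABLE)
  at LR: (((6*a)*(7+3))*((5+8)+x)) (not simplifiable)
  at LRL: ((6*a)*(7+3)) (not simplifiable)
  at LRLL: (6*a) (not simplifiable)
  at LRLR: (7+3) (SIMPLIFIABLE)
  at LRR: ((5+8)+x) (not simplifiable)
  at LRRL: (5+8) (SIMPLIFIABLE)
  at R: (b+(y*(4+(8*1)))) (not simplifiable)
  at RR: (y*(4+(8*1))) (not simplifiable)
  at RRR: (4+(8*1)) (not simplifiable)
  at RRRR: (8*1) (SIMPLIFIABLE)
Found simplifiable subexpr at path LLLR: (2*1)
One SIMPLIFY step would give: (((((a+9)*2)*b)*(((6*a)*(7+3))*((5+8)+x)))+(b+(y*(4+(8*1)))))
-> NOT in normal form.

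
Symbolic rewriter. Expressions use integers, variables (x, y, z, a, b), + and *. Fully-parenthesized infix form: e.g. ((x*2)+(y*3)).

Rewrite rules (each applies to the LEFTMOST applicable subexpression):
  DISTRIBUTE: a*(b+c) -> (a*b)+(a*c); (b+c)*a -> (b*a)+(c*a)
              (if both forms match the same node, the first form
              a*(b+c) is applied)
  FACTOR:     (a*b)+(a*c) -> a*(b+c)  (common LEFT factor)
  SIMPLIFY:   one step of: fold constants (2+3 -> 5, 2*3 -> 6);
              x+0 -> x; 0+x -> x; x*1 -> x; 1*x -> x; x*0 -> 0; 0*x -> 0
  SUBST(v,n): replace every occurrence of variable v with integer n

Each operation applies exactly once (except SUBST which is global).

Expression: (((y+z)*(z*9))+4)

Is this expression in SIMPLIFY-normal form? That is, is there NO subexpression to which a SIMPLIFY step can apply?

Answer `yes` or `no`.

Expression: (((y+z)*(z*9))+4)
Scanning for simplifiable subexpressions (pre-order)...
  at root: (((y+z)*(z*9))+4) (not simplifiable)
  at L: ((y+z)*(z*9)) (not simplifiable)
  at LL: (y+z) (not simplifiable)
  at LR: (z*9) (not simplifiable)
Result: no simplifiable subexpression found -> normal form.

Answer: yes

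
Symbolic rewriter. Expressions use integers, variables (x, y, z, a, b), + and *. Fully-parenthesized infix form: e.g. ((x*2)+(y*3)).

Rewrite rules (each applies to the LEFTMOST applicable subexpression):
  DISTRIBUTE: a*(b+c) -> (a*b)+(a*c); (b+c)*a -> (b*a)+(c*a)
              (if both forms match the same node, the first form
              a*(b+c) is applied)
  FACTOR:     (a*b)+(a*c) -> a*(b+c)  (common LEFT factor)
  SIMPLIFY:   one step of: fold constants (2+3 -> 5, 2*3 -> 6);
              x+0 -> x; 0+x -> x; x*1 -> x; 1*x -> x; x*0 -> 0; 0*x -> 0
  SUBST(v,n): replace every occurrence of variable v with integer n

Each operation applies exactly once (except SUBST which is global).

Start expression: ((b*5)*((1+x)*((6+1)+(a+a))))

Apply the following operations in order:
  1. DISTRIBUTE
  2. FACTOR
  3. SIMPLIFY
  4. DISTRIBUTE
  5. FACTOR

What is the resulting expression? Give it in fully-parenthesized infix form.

Answer: ((b*5)*((1+x)*(7+(a+a))))

Derivation:
Start: ((b*5)*((1+x)*((6+1)+(a+a))))
Apply DISTRIBUTE at R (target: ((1+x)*((6+1)+(a+a)))): ((b*5)*((1+x)*((6+1)+(a+a)))) -> ((b*5)*(((1+x)*(6+1))+((1+x)*(a+a))))
Apply FACTOR at R (target: (((1+x)*(6+1))+((1+x)*(a+a)))): ((b*5)*(((1+x)*(6+1))+((1+x)*(a+a)))) -> ((b*5)*((1+x)*((6+1)+(a+a))))
Apply SIMPLIFY at RRL (target: (6+1)): ((b*5)*((1+x)*((6+1)+(a+a)))) -> ((b*5)*((1+x)*(7+(a+a))))
Apply DISTRIBUTE at R (target: ((1+x)*(7+(a+a)))): ((b*5)*((1+x)*(7+(a+a)))) -> ((b*5)*(((1+x)*7)+((1+x)*(a+a))))
Apply FACTOR at R (target: (((1+x)*7)+((1+x)*(a+a)))): ((b*5)*(((1+x)*7)+((1+x)*(a+a)))) -> ((b*5)*((1+x)*(7+(a+a))))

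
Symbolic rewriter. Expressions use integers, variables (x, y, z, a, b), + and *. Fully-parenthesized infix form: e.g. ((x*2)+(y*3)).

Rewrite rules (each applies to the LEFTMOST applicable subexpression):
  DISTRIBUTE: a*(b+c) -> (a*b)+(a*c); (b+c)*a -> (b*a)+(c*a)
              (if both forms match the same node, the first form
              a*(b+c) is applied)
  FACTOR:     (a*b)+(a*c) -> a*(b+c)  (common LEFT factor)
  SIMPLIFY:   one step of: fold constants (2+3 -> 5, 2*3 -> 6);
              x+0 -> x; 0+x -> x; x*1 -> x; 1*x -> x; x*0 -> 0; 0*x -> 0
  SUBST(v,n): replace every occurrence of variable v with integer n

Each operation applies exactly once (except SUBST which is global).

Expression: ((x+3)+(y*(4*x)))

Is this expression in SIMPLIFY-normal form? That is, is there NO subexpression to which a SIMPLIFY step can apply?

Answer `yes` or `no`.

Answer: yes

Derivation:
Expression: ((x+3)+(y*(4*x)))
Scanning for simplifiable subexpressions (pre-order)...
  at root: ((x+3)+(y*(4*x))) (not simplifiable)
  at L: (x+3) (not simplifiable)
  at R: (y*(4*x)) (not simplifiable)
  at RR: (4*x) (not simplifiable)
Result: no simplifiable subexpression found -> normal form.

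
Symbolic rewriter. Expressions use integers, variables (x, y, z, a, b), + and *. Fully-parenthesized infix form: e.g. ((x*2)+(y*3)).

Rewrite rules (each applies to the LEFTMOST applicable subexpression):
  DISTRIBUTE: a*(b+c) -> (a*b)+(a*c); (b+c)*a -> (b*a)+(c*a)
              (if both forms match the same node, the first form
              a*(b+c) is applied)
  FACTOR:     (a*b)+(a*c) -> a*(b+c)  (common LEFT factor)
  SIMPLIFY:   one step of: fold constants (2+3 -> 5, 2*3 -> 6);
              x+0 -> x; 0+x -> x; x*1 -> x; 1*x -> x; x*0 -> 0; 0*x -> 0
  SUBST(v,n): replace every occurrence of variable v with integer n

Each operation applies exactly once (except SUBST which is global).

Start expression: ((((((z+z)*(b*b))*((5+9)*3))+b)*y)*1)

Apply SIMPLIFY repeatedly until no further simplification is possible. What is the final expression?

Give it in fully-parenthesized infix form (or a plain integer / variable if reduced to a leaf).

Answer: (((((z+z)*(b*b))*42)+b)*y)

Derivation:
Start: ((((((z+z)*(b*b))*((5+9)*3))+b)*y)*1)
Step 1: at root: ((((((z+z)*(b*b))*((5+9)*3))+b)*y)*1) -> (((((z+z)*(b*b))*((5+9)*3))+b)*y); overall: ((((((z+z)*(b*b))*((5+9)*3))+b)*y)*1) -> (((((z+z)*(b*b))*((5+9)*3))+b)*y)
Step 2: at LLRL: (5+9) -> 14; overall: (((((z+z)*(b*b))*((5+9)*3))+b)*y) -> (((((z+z)*(b*b))*(14*3))+b)*y)
Step 3: at LLR: (14*3) -> 42; overall: (((((z+z)*(b*b))*(14*3))+b)*y) -> (((((z+z)*(b*b))*42)+b)*y)
Fixed point: (((((z+z)*(b*b))*42)+b)*y)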